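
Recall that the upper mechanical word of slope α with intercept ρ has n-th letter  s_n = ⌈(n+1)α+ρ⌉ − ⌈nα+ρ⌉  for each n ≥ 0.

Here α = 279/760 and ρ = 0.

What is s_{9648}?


(n+1)α + ρ = (9649·279) / 760 = 2692071/760
nα + ρ     = (9648·279) / 760 = 2691792/760
⌈2692071/760⌉ = 3543,  ⌈2691792/760⌉ = 3542
s_{9648} = 3543 − 3542 = 1

1


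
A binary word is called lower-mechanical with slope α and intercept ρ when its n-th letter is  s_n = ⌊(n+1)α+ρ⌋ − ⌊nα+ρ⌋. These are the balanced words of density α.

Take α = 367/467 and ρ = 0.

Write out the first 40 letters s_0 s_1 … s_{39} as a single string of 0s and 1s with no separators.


0111011110111101110111101111011101111011

n=0: ⌊(1·367)/467⌋ − ⌊(0·367)/467⌋ = ⌊367/467⌋ − ⌊0/467⌋ = 0 − 0 = 0
n=1: ⌊(2·367)/467⌋ − ⌊(1·367)/467⌋ = ⌊734/467⌋ − ⌊367/467⌋ = 1 − 0 = 1
n=2: ⌊(3·367)/467⌋ − ⌊(2·367)/467⌋ = ⌊1101/467⌋ − ⌊734/467⌋ = 2 − 1 = 1
n=3: ⌊(4·367)/467⌋ − ⌊(3·367)/467⌋ = ⌊1468/467⌋ − ⌊1101/467⌋ = 3 − 2 = 1
n=4: ⌊(5·367)/467⌋ − ⌊(4·367)/467⌋ = ⌊1835/467⌋ − ⌊1468/467⌋ = 3 − 3 = 0
n=5: ⌊(6·367)/467⌋ − ⌊(5·367)/467⌋ = ⌊2202/467⌋ − ⌊1835/467⌋ = 4 − 3 = 1
n=6: ⌊(7·367)/467⌋ − ⌊(6·367)/467⌋ = ⌊2569/467⌋ − ⌊2202/467⌋ = 5 − 4 = 1
n=7: ⌊(8·367)/467⌋ − ⌊(7·367)/467⌋ = ⌊2936/467⌋ − ⌊2569/467⌋ = 6 − 5 = 1
n=8: ⌊(9·367)/467⌋ − ⌊(8·367)/467⌋ = ⌊3303/467⌋ − ⌊2936/467⌋ = 7 − 6 = 1
n=9: ⌊(10·367)/467⌋ − ⌊(9·367)/467⌋ = ⌊3670/467⌋ − ⌊3303/467⌋ = 7 − 7 = 0
n=10: ⌊(11·367)/467⌋ − ⌊(10·367)/467⌋ = ⌊4037/467⌋ − ⌊3670/467⌋ = 8 − 7 = 1
n=11: ⌊(12·367)/467⌋ − ⌊(11·367)/467⌋ = ⌊4404/467⌋ − ⌊4037/467⌋ = 9 − 8 = 1
n=12: ⌊(13·367)/467⌋ − ⌊(12·367)/467⌋ = ⌊4771/467⌋ − ⌊4404/467⌋ = 10 − 9 = 1
n=13: ⌊(14·367)/467⌋ − ⌊(13·367)/467⌋ = ⌊5138/467⌋ − ⌊4771/467⌋ = 11 − 10 = 1
n=14: ⌊(15·367)/467⌋ − ⌊(14·367)/467⌋ = ⌊5505/467⌋ − ⌊5138/467⌋ = 11 − 11 = 0
n=15: ⌊(16·367)/467⌋ − ⌊(15·367)/467⌋ = ⌊5872/467⌋ − ⌊5505/467⌋ = 12 − 11 = 1
n=16: ⌊(17·367)/467⌋ − ⌊(16·367)/467⌋ = ⌊6239/467⌋ − ⌊5872/467⌋ = 13 − 12 = 1
n=17: ⌊(18·367)/467⌋ − ⌊(17·367)/467⌋ = ⌊6606/467⌋ − ⌊6239/467⌋ = 14 − 13 = 1
n=18: ⌊(19·367)/467⌋ − ⌊(18·367)/467⌋ = ⌊6973/467⌋ − ⌊6606/467⌋ = 14 − 14 = 0
n=19: ⌊(20·367)/467⌋ − ⌊(19·367)/467⌋ = ⌊7340/467⌋ − ⌊6973/467⌋ = 15 − 14 = 1
n=20: ⌊(21·367)/467⌋ − ⌊(20·367)/467⌋ = ⌊7707/467⌋ − ⌊7340/467⌋ = 16 − 15 = 1
n=21: ⌊(22·367)/467⌋ − ⌊(21·367)/467⌋ = ⌊8074/467⌋ − ⌊7707/467⌋ = 17 − 16 = 1
n=22: ⌊(23·367)/467⌋ − ⌊(22·367)/467⌋ = ⌊8441/467⌋ − ⌊8074/467⌋ = 18 − 17 = 1
n=23: ⌊(24·367)/467⌋ − ⌊(23·367)/467⌋ = ⌊8808/467⌋ − ⌊8441/467⌋ = 18 − 18 = 0
n=24: ⌊(25·367)/467⌋ − ⌊(24·367)/467⌋ = ⌊9175/467⌋ − ⌊8808/467⌋ = 19 − 18 = 1
n=25: ⌊(26·367)/467⌋ − ⌊(25·367)/467⌋ = ⌊9542/467⌋ − ⌊9175/467⌋ = 20 − 19 = 1
n=26: ⌊(27·367)/467⌋ − ⌊(26·367)/467⌋ = ⌊9909/467⌋ − ⌊9542/467⌋ = 21 − 20 = 1
n=27: ⌊(28·367)/467⌋ − ⌊(27·367)/467⌋ = ⌊10276/467⌋ − ⌊9909/467⌋ = 22 − 21 = 1
n=28: ⌊(29·367)/467⌋ − ⌊(28·367)/467⌋ = ⌊10643/467⌋ − ⌊10276/467⌋ = 22 − 22 = 0
n=29: ⌊(30·367)/467⌋ − ⌊(29·367)/467⌋ = ⌊11010/467⌋ − ⌊10643/467⌋ = 23 − 22 = 1
n=30: ⌊(31·367)/467⌋ − ⌊(30·367)/467⌋ = ⌊11377/467⌋ − ⌊11010/467⌋ = 24 − 23 = 1
n=31: ⌊(32·367)/467⌋ − ⌊(31·367)/467⌋ = ⌊11744/467⌋ − ⌊11377/467⌋ = 25 − 24 = 1
n=32: ⌊(33·367)/467⌋ − ⌊(32·367)/467⌋ = ⌊12111/467⌋ − ⌊11744/467⌋ = 25 − 25 = 0
n=33: ⌊(34·367)/467⌋ − ⌊(33·367)/467⌋ = ⌊12478/467⌋ − ⌊12111/467⌋ = 26 − 25 = 1
n=34: ⌊(35·367)/467⌋ − ⌊(34·367)/467⌋ = ⌊12845/467⌋ − ⌊12478/467⌋ = 27 − 26 = 1
n=35: ⌊(36·367)/467⌋ − ⌊(35·367)/467⌋ = ⌊13212/467⌋ − ⌊12845/467⌋ = 28 − 27 = 1
n=36: ⌊(37·367)/467⌋ − ⌊(36·367)/467⌋ = ⌊13579/467⌋ − ⌊13212/467⌋ = 29 − 28 = 1
n=37: ⌊(38·367)/467⌋ − ⌊(37·367)/467⌋ = ⌊13946/467⌋ − ⌊13579/467⌋ = 29 − 29 = 0
n=38: ⌊(39·367)/467⌋ − ⌊(38·367)/467⌋ = ⌊14313/467⌋ − ⌊13946/467⌋ = 30 − 29 = 1
n=39: ⌊(40·367)/467⌋ − ⌊(39·367)/467⌋ = ⌊14680/467⌋ − ⌊14313/467⌋ = 31 − 30 = 1


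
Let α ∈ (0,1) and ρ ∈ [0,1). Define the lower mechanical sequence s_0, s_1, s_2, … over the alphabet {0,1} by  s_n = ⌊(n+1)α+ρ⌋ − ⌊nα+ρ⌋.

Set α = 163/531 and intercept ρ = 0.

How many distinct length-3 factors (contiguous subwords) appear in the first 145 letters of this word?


t_n = ⌊(n·163)/531⌋ for n = 0 … 145:
  n=0…9: ⌊0/531⌋=0 ⌊163/531⌋=0 ⌊326/531⌋=0 ⌊489/531⌋=0 ⌊652/531⌋=1 ⌊815/531⌋=1 ⌊978/531⌋=1 ⌊1141/531⌋=2 ⌊1304/531⌋=2 ⌊1467/531⌋=2
  n=10…19: ⌊1630/531⌋=3 ⌊1793/531⌋=3 ⌊1956/531⌋=3 ⌊2119/531⌋=3 ⌊2282/531⌋=4 ⌊2445/531⌋=4 ⌊2608/531⌋=4 ⌊2771/531⌋=5 ⌊2934/531⌋=5 ⌊3097/531⌋=5
  n=20…29: ⌊3260/531⌋=6 ⌊3423/531⌋=6 ⌊3586/531⌋=6 ⌊3749/531⌋=7 ⌊3912/531⌋=7 ⌊4075/531⌋=7 ⌊4238/531⌋=7 ⌊4401/531⌋=8 ⌊4564/531⌋=8 ⌊4727/531⌋=8
  n=30…39: ⌊4890/531⌋=9 ⌊5053/531⌋=9 ⌊5216/531⌋=9 ⌊5379/531⌋=10 ⌊5542/531⌋=10 ⌊5705/531⌋=10 ⌊5868/531⌋=11 ⌊6031/531⌋=11 ⌊6194/531⌋=11 ⌊6357/531⌋=11
  n=40…49: ⌊6520/531⌋=12 ⌊6683/531⌋=12 ⌊6846/531⌋=12 ⌊7009/531⌋=13 ⌊7172/531⌋=13 ⌊7335/531⌋=13 ⌊7498/531⌋=14 ⌊7661/531⌋=14 ⌊7824/531⌋=14 ⌊7987/531⌋=15
  n=50…59: ⌊8150/531⌋=15 ⌊8313/531⌋=15 ⌊8476/531⌋=15 ⌊8639/531⌋=16 ⌊8802/531⌋=16 ⌊8965/531⌋=16 ⌊9128/531⌋=17 ⌊9291/531⌋=17 ⌊9454/531⌋=17 ⌊9617/531⌋=18
  n=60…69: ⌊9780/531⌋=18 ⌊9943/531⌋=18 ⌊10106/531⌋=19 ⌊10269/531⌋=19 ⌊10432/531⌋=19 ⌊10595/531⌋=19 ⌊10758/531⌋=20 ⌊10921/531⌋=20 ⌊11084/531⌋=20 ⌊11247/531⌋=21
  n=70…79: ⌊11410/531⌋=21 ⌊11573/531⌋=21 ⌊11736/531⌋=22 ⌊11899/531⌋=22 ⌊12062/531⌋=22 ⌊12225/531⌋=23 ⌊12388/531⌋=23 ⌊12551/531⌋=23 ⌊12714/531⌋=23 ⌊12877/531⌋=24
  n=80…89: ⌊13040/531⌋=24 ⌊13203/531⌋=24 ⌊13366/531⌋=25 ⌊13529/531⌋=25 ⌊13692/531⌋=25 ⌊13855/531⌋=26 ⌊14018/531⌋=26 ⌊14181/531⌋=26 ⌊14344/531⌋=27 ⌊14507/531⌋=27
  n=90…99: ⌊14670/531⌋=27 ⌊14833/531⌋=27 ⌊14996/531⌋=28 ⌊15159/531⌋=28 ⌊15322/531⌋=28 ⌊15485/531⌋=29 ⌊15648/531⌋=29 ⌊15811/531⌋=29 ⌊15974/531⌋=30 ⌊16137/531⌋=30
  n=100…109: ⌊16300/531⌋=30 ⌊16463/531⌋=31 ⌊16626/531⌋=31 ⌊16789/531⌋=31 ⌊16952/531⌋=31 ⌊17115/531⌋=32 ⌊17278/531⌋=32 ⌊17441/531⌋=32 ⌊17604/531⌋=33 ⌊17767/531⌋=33
  n=110…119: ⌊17930/531⌋=33 ⌊18093/531⌋=34 ⌊18256/531⌋=34 ⌊18419/531⌋=34 ⌊18582/531⌋=34 ⌊18745/531⌋=35 ⌊18908/531⌋=35 ⌊19071/531⌋=35 ⌊19234/531⌋=36 ⌊19397/531⌋=36
  n=120…129: ⌊19560/531⌋=36 ⌊19723/531⌋=37 ⌊19886/531⌋=37 ⌊20049/531⌋=37 ⌊20212/531⌋=38 ⌊20375/531⌋=38 ⌊20538/531⌋=38 ⌊20701/531⌋=38 ⌊20864/531⌋=39 ⌊21027/531⌋=39
  n=130…139: ⌊21190/531⌋=39 ⌊21353/531⌋=40 ⌊21516/531⌋=40 ⌊21679/531⌋=40 ⌊21842/531⌋=41 ⌊22005/531⌋=41 ⌊22168/531⌋=41 ⌊22331/531⌋=42 ⌊22494/531⌋=42 ⌊22657/531⌋=42
  n=140…145: ⌊22820/531⌋=42 ⌊22983/531⌋=43 ⌊23146/531⌋=43 ⌊23309/531⌋=43 ⌊23472/531⌋=44 ⌊23635/531⌋=44
s_n = t_(n+1) − t_n for n = 0 … 144 gives
prefix = 0001001001000100100100100010010010010001001001001000100100100100010010010010001001001001000100100100100010010010001001001001000100100100100010010
slide a length-3 window over [0..2] … [142..144] (143 windows); first occurrence of each distinct factor:
  [  0..  2] 000
  [  1..  3] 001
  [  2..  4] 010
  [  3..  5] 100
  (the other 139 windows repeat one of these)
distinct factors: {000, 001, 010, 100}
count = 4  (Sturmian bound for length 3 is 4)

4


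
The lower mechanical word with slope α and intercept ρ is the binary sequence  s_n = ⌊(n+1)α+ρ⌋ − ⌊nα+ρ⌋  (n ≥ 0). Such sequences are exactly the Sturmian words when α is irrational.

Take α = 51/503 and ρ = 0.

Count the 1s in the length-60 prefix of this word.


#1s = Σ_{n=0}^{59} s_n = Σ_{n=0}^{59} (⌊(n+1)α+ρ⌋ − ⌊nα+ρ⌋)
the sum telescopes: every ⌊nα+ρ⌋ with 0 < n < 60 appears once with + and once with −, leaving ⌊60α+ρ⌋ − ⌊0·α+ρ⌋
60α + ρ = (60·51) / 503 = 3060/503
ρ = 0/503
⌊3060/503⌋ = 6,  ⌊0/503⌋ = 0
#1s = 6 − 0 = 6

6


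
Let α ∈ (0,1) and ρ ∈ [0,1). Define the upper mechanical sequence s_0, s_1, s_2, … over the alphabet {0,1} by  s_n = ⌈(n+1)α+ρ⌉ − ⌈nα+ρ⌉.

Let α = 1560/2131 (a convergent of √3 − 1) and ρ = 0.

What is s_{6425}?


(n+1)α + ρ = (6426·1560) / 2131 = 10024560/2131
nα + ρ     = (6425·1560) / 2131 = 10023000/2131
⌈10024560/2131⌉ = 4705,  ⌈10023000/2131⌉ = 4704
s_{6425} = 4705 − 4704 = 1

1


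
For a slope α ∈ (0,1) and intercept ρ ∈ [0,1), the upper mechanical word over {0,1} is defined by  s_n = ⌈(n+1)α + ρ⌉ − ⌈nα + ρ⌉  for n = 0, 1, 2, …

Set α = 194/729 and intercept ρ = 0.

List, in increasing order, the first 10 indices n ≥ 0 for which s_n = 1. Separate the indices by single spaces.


n=0: ⌈194/729⌉−⌈0/729⌉ = 1−0 = 1  ← one
n=1: ⌈388/729⌉−⌈194/729⌉ = 1−1 = 0
n=2: ⌈582/729⌉−⌈388/729⌉ = 1−1 = 0
n=3: ⌈776/729⌉−⌈582/729⌉ = 2−1 = 1  ← one
n=4: ⌈970/729⌉−⌈776/729⌉ = 2−2 = 0
n=5: ⌈1164/729⌉−⌈970/729⌉ = 2−2 = 0
n=6: ⌈1358/729⌉−⌈1164/729⌉ = 2−2 = 0
n=7: ⌈1552/729⌉−⌈1358/729⌉ = 3−2 = 1  ← one
n=8: ⌈1746/729⌉−⌈1552/729⌉ = 3−3 = 0
n=9: ⌈1940/729⌉−⌈1746/729⌉ = 3−3 = 0
n=10: ⌈2134/729⌉−⌈1940/729⌉ = 3−3 = 0
n=11: ⌈2328/729⌉−⌈2134/729⌉ = 4−3 = 1  ← one
n=12: ⌈2522/729⌉−⌈2328/729⌉ = 4−4 = 0
n=13: ⌈2716/729⌉−⌈2522/729⌉ = 4−4 = 0
n=14: ⌈2910/729⌉−⌈2716/729⌉ = 4−4 = 0
n=15: ⌈3104/729⌉−⌈2910/729⌉ = 5−4 = 1  ← one
n=16: ⌈3298/729⌉−⌈3104/729⌉ = 5−5 = 0
n=17: ⌈3492/729⌉−⌈3298/729⌉ = 5−5 = 0
n=18: ⌈3686/729⌉−⌈3492/729⌉ = 6−5 = 1  ← one
n=19: ⌈3880/729⌉−⌈3686/729⌉ = 6−6 = 0
n=20: ⌈4074/729⌉−⌈3880/729⌉ = 6−6 = 0
n=21: ⌈4268/729⌉−⌈4074/729⌉ = 6−6 = 0
n=22: ⌈4462/729⌉−⌈4268/729⌉ = 7−6 = 1  ← one
n=23: ⌈4656/729⌉−⌈4462/729⌉ = 7−7 = 0
n=24: ⌈4850/729⌉−⌈4656/729⌉ = 7−7 = 0
n=25: ⌈5044/729⌉−⌈4850/729⌉ = 7−7 = 0
n=26: ⌈5238/729⌉−⌈5044/729⌉ = 8−7 = 1  ← one
n=27: ⌈5432/729⌉−⌈5238/729⌉ = 8−8 = 0
n=28: ⌈5626/729⌉−⌈5432/729⌉ = 8−8 = 0
n=29: ⌈5820/729⌉−⌈5626/729⌉ = 8−8 = 0
n=30: ⌈6014/729⌉−⌈5820/729⌉ = 9−8 = 1  ← one
n=31: ⌈6208/729⌉−⌈6014/729⌉ = 9−9 = 0
n=32: ⌈6402/729⌉−⌈6208/729⌉ = 9−9 = 0
n=33: ⌈6596/729⌉−⌈6402/729⌉ = 10−9 = 1  ← one
positions of the first 10 ones: 0 3 7 11 15 18 22 26 30 33

0 3 7 11 15 18 22 26 30 33


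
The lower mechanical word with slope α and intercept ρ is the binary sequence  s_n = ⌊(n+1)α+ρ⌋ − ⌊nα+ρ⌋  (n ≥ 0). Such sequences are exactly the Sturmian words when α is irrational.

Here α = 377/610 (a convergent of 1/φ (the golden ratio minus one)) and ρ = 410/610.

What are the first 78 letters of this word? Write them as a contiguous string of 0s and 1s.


101101011011010110110101101011011010110110101101011011010110101101101011011010

n=0: ⌊(1·377+410)/610⌋ − ⌊(0·377+410)/610⌋ = ⌊787/610⌋ − ⌊410/610⌋ = 1 − 0 = 1
n=1: ⌊(2·377+410)/610⌋ − ⌊(1·377+410)/610⌋ = ⌊1164/610⌋ − ⌊787/610⌋ = 1 − 1 = 0
n=2: ⌊(3·377+410)/610⌋ − ⌊(2·377+410)/610⌋ = ⌊1541/610⌋ − ⌊1164/610⌋ = 2 − 1 = 1
n=3: ⌊(4·377+410)/610⌋ − ⌊(3·377+410)/610⌋ = ⌊1918/610⌋ − ⌊1541/610⌋ = 3 − 2 = 1
n=4: ⌊(5·377+410)/610⌋ − ⌊(4·377+410)/610⌋ = ⌊2295/610⌋ − ⌊1918/610⌋ = 3 − 3 = 0
n=5: ⌊(6·377+410)/610⌋ − ⌊(5·377+410)/610⌋ = ⌊2672/610⌋ − ⌊2295/610⌋ = 4 − 3 = 1
n=6: ⌊(7·377+410)/610⌋ − ⌊(6·377+410)/610⌋ = ⌊3049/610⌋ − ⌊2672/610⌋ = 4 − 4 = 0
n=7: ⌊(8·377+410)/610⌋ − ⌊(7·377+410)/610⌋ = ⌊3426/610⌋ − ⌊3049/610⌋ = 5 − 4 = 1
n=8: ⌊(9·377+410)/610⌋ − ⌊(8·377+410)/610⌋ = ⌊3803/610⌋ − ⌊3426/610⌋ = 6 − 5 = 1
n=9: ⌊(10·377+410)/610⌋ − ⌊(9·377+410)/610⌋ = ⌊4180/610⌋ − ⌊3803/610⌋ = 6 − 6 = 0
n=10: ⌊(11·377+410)/610⌋ − ⌊(10·377+410)/610⌋ = ⌊4557/610⌋ − ⌊4180/610⌋ = 7 − 6 = 1
n=11: ⌊(12·377+410)/610⌋ − ⌊(11·377+410)/610⌋ = ⌊4934/610⌋ − ⌊4557/610⌋ = 8 − 7 = 1
n=12: ⌊(13·377+410)/610⌋ − ⌊(12·377+410)/610⌋ = ⌊5311/610⌋ − ⌊4934/610⌋ = 8 − 8 = 0
n=13: ⌊(14·377+410)/610⌋ − ⌊(13·377+410)/610⌋ = ⌊5688/610⌋ − ⌊5311/610⌋ = 9 − 8 = 1
n=14: ⌊(15·377+410)/610⌋ − ⌊(14·377+410)/610⌋ = ⌊6065/610⌋ − ⌊5688/610⌋ = 9 − 9 = 0
n=15: ⌊(16·377+410)/610⌋ − ⌊(15·377+410)/610⌋ = ⌊6442/610⌋ − ⌊6065/610⌋ = 10 − 9 = 1
n=16: ⌊(17·377+410)/610⌋ − ⌊(16·377+410)/610⌋ = ⌊6819/610⌋ − ⌊6442/610⌋ = 11 − 10 = 1
n=17: ⌊(18·377+410)/610⌋ − ⌊(17·377+410)/610⌋ = ⌊7196/610⌋ − ⌊6819/610⌋ = 11 − 11 = 0
n=18: ⌊(19·377+410)/610⌋ − ⌊(18·377+410)/610⌋ = ⌊7573/610⌋ − ⌊7196/610⌋ = 12 − 11 = 1
n=19: ⌊(20·377+410)/610⌋ − ⌊(19·377+410)/610⌋ = ⌊7950/610⌋ − ⌊7573/610⌋ = 13 − 12 = 1
n=20: ⌊(21·377+410)/610⌋ − ⌊(20·377+410)/610⌋ = ⌊8327/610⌋ − ⌊7950/610⌋ = 13 − 13 = 0
n=21: ⌊(22·377+410)/610⌋ − ⌊(21·377+410)/610⌋ = ⌊8704/610⌋ − ⌊8327/610⌋ = 14 − 13 = 1
n=22: ⌊(23·377+410)/610⌋ − ⌊(22·377+410)/610⌋ = ⌊9081/610⌋ − ⌊8704/610⌋ = 14 − 14 = 0
n=23: ⌊(24·377+410)/610⌋ − ⌊(23·377+410)/610⌋ = ⌊9458/610⌋ − ⌊9081/610⌋ = 15 − 14 = 1
n=24: ⌊(25·377+410)/610⌋ − ⌊(24·377+410)/610⌋ = ⌊9835/610⌋ − ⌊9458/610⌋ = 16 − 15 = 1
n=25: ⌊(26·377+410)/610⌋ − ⌊(25·377+410)/610⌋ = ⌊10212/610⌋ − ⌊9835/610⌋ = 16 − 16 = 0
n=26: ⌊(27·377+410)/610⌋ − ⌊(26·377+410)/610⌋ = ⌊10589/610⌋ − ⌊10212/610⌋ = 17 − 16 = 1
n=27: ⌊(28·377+410)/610⌋ − ⌊(27·377+410)/610⌋ = ⌊10966/610⌋ − ⌊10589/610⌋ = 17 − 17 = 0
n=28: ⌊(29·377+410)/610⌋ − ⌊(28·377+410)/610⌋ = ⌊11343/610⌋ − ⌊10966/610⌋ = 18 − 17 = 1
n=29: ⌊(30·377+410)/610⌋ − ⌊(29·377+410)/610⌋ = ⌊11720/610⌋ − ⌊11343/610⌋ = 19 − 18 = 1
n=30: ⌊(31·377+410)/610⌋ − ⌊(30·377+410)/610⌋ = ⌊12097/610⌋ − ⌊11720/610⌋ = 19 − 19 = 0
n=31: ⌊(32·377+410)/610⌋ − ⌊(31·377+410)/610⌋ = ⌊12474/610⌋ − ⌊12097/610⌋ = 20 − 19 = 1
n=32: ⌊(33·377+410)/610⌋ − ⌊(32·377+410)/610⌋ = ⌊12851/610⌋ − ⌊12474/610⌋ = 21 − 20 = 1
n=33: ⌊(34·377+410)/610⌋ − ⌊(33·377+410)/610⌋ = ⌊13228/610⌋ − ⌊12851/610⌋ = 21 − 21 = 0
n=34: ⌊(35·377+410)/610⌋ − ⌊(34·377+410)/610⌋ = ⌊13605/610⌋ − ⌊13228/610⌋ = 22 − 21 = 1
n=35: ⌊(36·377+410)/610⌋ − ⌊(35·377+410)/610⌋ = ⌊13982/610⌋ − ⌊13605/610⌋ = 22 − 22 = 0
n=36: ⌊(37·377+410)/610⌋ − ⌊(36·377+410)/610⌋ = ⌊14359/610⌋ − ⌊13982/610⌋ = 23 − 22 = 1
n=37: ⌊(38·377+410)/610⌋ − ⌊(37·377+410)/610⌋ = ⌊14736/610⌋ − ⌊14359/610⌋ = 24 − 23 = 1
n=38: ⌊(39·377+410)/610⌋ − ⌊(38·377+410)/610⌋ = ⌊15113/610⌋ − ⌊14736/610⌋ = 24 − 24 = 0
n=39: ⌊(40·377+410)/610⌋ − ⌊(39·377+410)/610⌋ = ⌊15490/610⌋ − ⌊15113/610⌋ = 25 − 24 = 1
n=40: ⌊(41·377+410)/610⌋ − ⌊(40·377+410)/610⌋ = ⌊15867/610⌋ − ⌊15490/610⌋ = 26 − 25 = 1
n=41: ⌊(42·377+410)/610⌋ − ⌊(41·377+410)/610⌋ = ⌊16244/610⌋ − ⌊15867/610⌋ = 26 − 26 = 0
n=42: ⌊(43·377+410)/610⌋ − ⌊(42·377+410)/610⌋ = ⌊16621/610⌋ − ⌊16244/610⌋ = 27 − 26 = 1
n=43: ⌊(44·377+410)/610⌋ − ⌊(43·377+410)/610⌋ = ⌊16998/610⌋ − ⌊16621/610⌋ = 27 − 27 = 0
n=44: ⌊(45·377+410)/610⌋ − ⌊(44·377+410)/610⌋ = ⌊17375/610⌋ − ⌊16998/610⌋ = 28 − 27 = 1
n=45: ⌊(46·377+410)/610⌋ − ⌊(45·377+410)/610⌋ = ⌊17752/610⌋ − ⌊17375/610⌋ = 29 − 28 = 1
n=46: ⌊(47·377+410)/610⌋ − ⌊(46·377+410)/610⌋ = ⌊18129/610⌋ − ⌊17752/610⌋ = 29 − 29 = 0
n=47: ⌊(48·377+410)/610⌋ − ⌊(47·377+410)/610⌋ = ⌊18506/610⌋ − ⌊18129/610⌋ = 30 − 29 = 1
n=48: ⌊(49·377+410)/610⌋ − ⌊(48·377+410)/610⌋ = ⌊18883/610⌋ − ⌊18506/610⌋ = 30 − 30 = 0
n=49: ⌊(50·377+410)/610⌋ − ⌊(49·377+410)/610⌋ = ⌊19260/610⌋ − ⌊18883/610⌋ = 31 − 30 = 1
n=50: ⌊(51·377+410)/610⌋ − ⌊(50·377+410)/610⌋ = ⌊19637/610⌋ − ⌊19260/610⌋ = 32 − 31 = 1
n=51: ⌊(52·377+410)/610⌋ − ⌊(51·377+410)/610⌋ = ⌊20014/610⌋ − ⌊19637/610⌋ = 32 − 32 = 0
n=52: ⌊(53·377+410)/610⌋ − ⌊(52·377+410)/610⌋ = ⌊20391/610⌋ − ⌊20014/610⌋ = 33 − 32 = 1
n=53: ⌊(54·377+410)/610⌋ − ⌊(53·377+410)/610⌋ = ⌊20768/610⌋ − ⌊20391/610⌋ = 34 − 33 = 1
n=54: ⌊(55·377+410)/610⌋ − ⌊(54·377+410)/610⌋ = ⌊21145/610⌋ − ⌊20768/610⌋ = 34 − 34 = 0
n=55: ⌊(56·377+410)/610⌋ − ⌊(55·377+410)/610⌋ = ⌊21522/610⌋ − ⌊21145/610⌋ = 35 − 34 = 1
n=56: ⌊(57·377+410)/610⌋ − ⌊(56·377+410)/610⌋ = ⌊21899/610⌋ − ⌊21522/610⌋ = 35 − 35 = 0
n=57: ⌊(58·377+410)/610⌋ − ⌊(57·377+410)/610⌋ = ⌊22276/610⌋ − ⌊21899/610⌋ = 36 − 35 = 1
n=58: ⌊(59·377+410)/610⌋ − ⌊(58·377+410)/610⌋ = ⌊22653/610⌋ − ⌊22276/610⌋ = 37 − 36 = 1
n=59: ⌊(60·377+410)/610⌋ − ⌊(59·377+410)/610⌋ = ⌊23030/610⌋ − ⌊22653/610⌋ = 37 − 37 = 0
n=60: ⌊(61·377+410)/610⌋ − ⌊(60·377+410)/610⌋ = ⌊23407/610⌋ − ⌊23030/610⌋ = 38 − 37 = 1
n=61: ⌊(62·377+410)/610⌋ − ⌊(61·377+410)/610⌋ = ⌊23784/610⌋ − ⌊23407/610⌋ = 38 − 38 = 0
n=62: ⌊(63·377+410)/610⌋ − ⌊(62·377+410)/610⌋ = ⌊24161/610⌋ − ⌊23784/610⌋ = 39 − 38 = 1
n=63: ⌊(64·377+410)/610⌋ − ⌊(63·377+410)/610⌋ = ⌊24538/610⌋ − ⌊24161/610⌋ = 40 − 39 = 1
n=64: ⌊(65·377+410)/610⌋ − ⌊(64·377+410)/610⌋ = ⌊24915/610⌋ − ⌊24538/610⌋ = 40 − 40 = 0
n=65: ⌊(66·377+410)/610⌋ − ⌊(65·377+410)/610⌋ = ⌊25292/610⌋ − ⌊24915/610⌋ = 41 − 40 = 1
n=66: ⌊(67·377+410)/610⌋ − ⌊(66·377+410)/610⌋ = ⌊25669/610⌋ − ⌊25292/610⌋ = 42 − 41 = 1
n=67: ⌊(68·377+410)/610⌋ − ⌊(67·377+410)/610⌋ = ⌊26046/610⌋ − ⌊25669/610⌋ = 42 − 42 = 0
n=68: ⌊(69·377+410)/610⌋ − ⌊(68·377+410)/610⌋ = ⌊26423/610⌋ − ⌊26046/610⌋ = 43 − 42 = 1
n=69: ⌊(70·377+410)/610⌋ − ⌊(69·377+410)/610⌋ = ⌊26800/610⌋ − ⌊26423/610⌋ = 43 − 43 = 0
n=70: ⌊(71·377+410)/610⌋ − ⌊(70·377+410)/610⌋ = ⌊27177/610⌋ − ⌊26800/610⌋ = 44 − 43 = 1
n=71: ⌊(72·377+410)/610⌋ − ⌊(71·377+410)/610⌋ = ⌊27554/610⌋ − ⌊27177/610⌋ = 45 − 44 = 1
n=72: ⌊(73·377+410)/610⌋ − ⌊(72·377+410)/610⌋ = ⌊27931/610⌋ − ⌊27554/610⌋ = 45 − 45 = 0
n=73: ⌊(74·377+410)/610⌋ − ⌊(73·377+410)/610⌋ = ⌊28308/610⌋ − ⌊27931/610⌋ = 46 − 45 = 1
n=74: ⌊(75·377+410)/610⌋ − ⌊(74·377+410)/610⌋ = ⌊28685/610⌋ − ⌊28308/610⌋ = 47 − 46 = 1
n=75: ⌊(76·377+410)/610⌋ − ⌊(75·377+410)/610⌋ = ⌊29062/610⌋ − ⌊28685/610⌋ = 47 − 47 = 0
n=76: ⌊(77·377+410)/610⌋ − ⌊(76·377+410)/610⌋ = ⌊29439/610⌋ − ⌊29062/610⌋ = 48 − 47 = 1
n=77: ⌊(78·377+410)/610⌋ − ⌊(77·377+410)/610⌋ = ⌊29816/610⌋ − ⌊29439/610⌋ = 48 − 48 = 0


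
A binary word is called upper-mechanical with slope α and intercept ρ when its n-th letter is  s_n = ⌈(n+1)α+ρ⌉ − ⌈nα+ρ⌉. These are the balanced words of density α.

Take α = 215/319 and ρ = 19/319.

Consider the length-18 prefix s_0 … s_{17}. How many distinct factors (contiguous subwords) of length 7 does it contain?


3

t_n = ⌈(n·215+19)/319⌉ for n = 0 … 18:
  n=0…9: ⌈19/319⌉=1 ⌈234/319⌉=1 ⌈449/319⌉=2 ⌈664/319⌉=3 ⌈879/319⌉=3 ⌈1094/319⌉=4 ⌈1309/319⌉=5 ⌈1524/319⌉=5 ⌈1739/319⌉=6 ⌈1954/319⌉=7
  n=10…18: ⌈2169/319⌉=7 ⌈2384/319⌉=8 ⌈2599/319⌉=9 ⌈2814/319⌉=9 ⌈3029/319⌉=10 ⌈3244/319⌉=11 ⌈3459/319⌉=11 ⌈3674/319⌉=12 ⌈3889/319⌉=13
s_n = t_(n+1) − t_n for n = 0 … 17 gives
prefix = 011011011011011011
slide a length-7 window over [0..6] … [11..17] (12 windows); first occurrence of each distinct factor:
  [  0..  6] 0110110
  [  1..  7] 1101101
  [  2..  8] 1011011
  (the other 9 windows repeat one of these)
distinct factors: {0110110, 1011011, 1101101}
count = 3  (Sturmian bound for length 7 is 8)


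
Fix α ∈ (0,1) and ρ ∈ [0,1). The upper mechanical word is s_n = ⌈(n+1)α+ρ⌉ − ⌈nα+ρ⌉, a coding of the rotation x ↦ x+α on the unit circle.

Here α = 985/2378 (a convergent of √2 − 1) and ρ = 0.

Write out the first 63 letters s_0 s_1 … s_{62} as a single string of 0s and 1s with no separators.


101010010100101010010100101010010100101001010100101001010100101

n=0: ⌈(1·985)/2378⌉ − ⌈(0·985)/2378⌉ = ⌈985/2378⌉ − ⌈0/2378⌉ = 1 − 0 = 1
n=1: ⌈(2·985)/2378⌉ − ⌈(1·985)/2378⌉ = ⌈1970/2378⌉ − ⌈985/2378⌉ = 1 − 1 = 0
n=2: ⌈(3·985)/2378⌉ − ⌈(2·985)/2378⌉ = ⌈2955/2378⌉ − ⌈1970/2378⌉ = 2 − 1 = 1
n=3: ⌈(4·985)/2378⌉ − ⌈(3·985)/2378⌉ = ⌈3940/2378⌉ − ⌈2955/2378⌉ = 2 − 2 = 0
n=4: ⌈(5·985)/2378⌉ − ⌈(4·985)/2378⌉ = ⌈4925/2378⌉ − ⌈3940/2378⌉ = 3 − 2 = 1
n=5: ⌈(6·985)/2378⌉ − ⌈(5·985)/2378⌉ = ⌈5910/2378⌉ − ⌈4925/2378⌉ = 3 − 3 = 0
n=6: ⌈(7·985)/2378⌉ − ⌈(6·985)/2378⌉ = ⌈6895/2378⌉ − ⌈5910/2378⌉ = 3 − 3 = 0
n=7: ⌈(8·985)/2378⌉ − ⌈(7·985)/2378⌉ = ⌈7880/2378⌉ − ⌈6895/2378⌉ = 4 − 3 = 1
n=8: ⌈(9·985)/2378⌉ − ⌈(8·985)/2378⌉ = ⌈8865/2378⌉ − ⌈7880/2378⌉ = 4 − 4 = 0
n=9: ⌈(10·985)/2378⌉ − ⌈(9·985)/2378⌉ = ⌈9850/2378⌉ − ⌈8865/2378⌉ = 5 − 4 = 1
n=10: ⌈(11·985)/2378⌉ − ⌈(10·985)/2378⌉ = ⌈10835/2378⌉ − ⌈9850/2378⌉ = 5 − 5 = 0
n=11: ⌈(12·985)/2378⌉ − ⌈(11·985)/2378⌉ = ⌈11820/2378⌉ − ⌈10835/2378⌉ = 5 − 5 = 0
n=12: ⌈(13·985)/2378⌉ − ⌈(12·985)/2378⌉ = ⌈12805/2378⌉ − ⌈11820/2378⌉ = 6 − 5 = 1
n=13: ⌈(14·985)/2378⌉ − ⌈(13·985)/2378⌉ = ⌈13790/2378⌉ − ⌈12805/2378⌉ = 6 − 6 = 0
n=14: ⌈(15·985)/2378⌉ − ⌈(14·985)/2378⌉ = ⌈14775/2378⌉ − ⌈13790/2378⌉ = 7 − 6 = 1
n=15: ⌈(16·985)/2378⌉ − ⌈(15·985)/2378⌉ = ⌈15760/2378⌉ − ⌈14775/2378⌉ = 7 − 7 = 0
n=16: ⌈(17·985)/2378⌉ − ⌈(16·985)/2378⌉ = ⌈16745/2378⌉ − ⌈15760/2378⌉ = 8 − 7 = 1
n=17: ⌈(18·985)/2378⌉ − ⌈(17·985)/2378⌉ = ⌈17730/2378⌉ − ⌈16745/2378⌉ = 8 − 8 = 0
n=18: ⌈(19·985)/2378⌉ − ⌈(18·985)/2378⌉ = ⌈18715/2378⌉ − ⌈17730/2378⌉ = 8 − 8 = 0
n=19: ⌈(20·985)/2378⌉ − ⌈(19·985)/2378⌉ = ⌈19700/2378⌉ − ⌈18715/2378⌉ = 9 − 8 = 1
n=20: ⌈(21·985)/2378⌉ − ⌈(20·985)/2378⌉ = ⌈20685/2378⌉ − ⌈19700/2378⌉ = 9 − 9 = 0
n=21: ⌈(22·985)/2378⌉ − ⌈(21·985)/2378⌉ = ⌈21670/2378⌉ − ⌈20685/2378⌉ = 10 − 9 = 1
n=22: ⌈(23·985)/2378⌉ − ⌈(22·985)/2378⌉ = ⌈22655/2378⌉ − ⌈21670/2378⌉ = 10 − 10 = 0
n=23: ⌈(24·985)/2378⌉ − ⌈(23·985)/2378⌉ = ⌈23640/2378⌉ − ⌈22655/2378⌉ = 10 − 10 = 0
n=24: ⌈(25·985)/2378⌉ − ⌈(24·985)/2378⌉ = ⌈24625/2378⌉ − ⌈23640/2378⌉ = 11 − 10 = 1
n=25: ⌈(26·985)/2378⌉ − ⌈(25·985)/2378⌉ = ⌈25610/2378⌉ − ⌈24625/2378⌉ = 11 − 11 = 0
n=26: ⌈(27·985)/2378⌉ − ⌈(26·985)/2378⌉ = ⌈26595/2378⌉ − ⌈25610/2378⌉ = 12 − 11 = 1
n=27: ⌈(28·985)/2378⌉ − ⌈(27·985)/2378⌉ = ⌈27580/2378⌉ − ⌈26595/2378⌉ = 12 − 12 = 0
n=28: ⌈(29·985)/2378⌉ − ⌈(28·985)/2378⌉ = ⌈28565/2378⌉ − ⌈27580/2378⌉ = 13 − 12 = 1
n=29: ⌈(30·985)/2378⌉ − ⌈(29·985)/2378⌉ = ⌈29550/2378⌉ − ⌈28565/2378⌉ = 13 − 13 = 0
n=30: ⌈(31·985)/2378⌉ − ⌈(30·985)/2378⌉ = ⌈30535/2378⌉ − ⌈29550/2378⌉ = 13 − 13 = 0
n=31: ⌈(32·985)/2378⌉ − ⌈(31·985)/2378⌉ = ⌈31520/2378⌉ − ⌈30535/2378⌉ = 14 − 13 = 1
n=32: ⌈(33·985)/2378⌉ − ⌈(32·985)/2378⌉ = ⌈32505/2378⌉ − ⌈31520/2378⌉ = 14 − 14 = 0
n=33: ⌈(34·985)/2378⌉ − ⌈(33·985)/2378⌉ = ⌈33490/2378⌉ − ⌈32505/2378⌉ = 15 − 14 = 1
n=34: ⌈(35·985)/2378⌉ − ⌈(34·985)/2378⌉ = ⌈34475/2378⌉ − ⌈33490/2378⌉ = 15 − 15 = 0
n=35: ⌈(36·985)/2378⌉ − ⌈(35·985)/2378⌉ = ⌈35460/2378⌉ − ⌈34475/2378⌉ = 15 − 15 = 0
n=36: ⌈(37·985)/2378⌉ − ⌈(36·985)/2378⌉ = ⌈36445/2378⌉ − ⌈35460/2378⌉ = 16 − 15 = 1
n=37: ⌈(38·985)/2378⌉ − ⌈(37·985)/2378⌉ = ⌈37430/2378⌉ − ⌈36445/2378⌉ = 16 − 16 = 0
n=38: ⌈(39·985)/2378⌉ − ⌈(38·985)/2378⌉ = ⌈38415/2378⌉ − ⌈37430/2378⌉ = 17 − 16 = 1
n=39: ⌈(40·985)/2378⌉ − ⌈(39·985)/2378⌉ = ⌈39400/2378⌉ − ⌈38415/2378⌉ = 17 − 17 = 0
n=40: ⌈(41·985)/2378⌉ − ⌈(40·985)/2378⌉ = ⌈40385/2378⌉ − ⌈39400/2378⌉ = 17 − 17 = 0
n=41: ⌈(42·985)/2378⌉ − ⌈(41·985)/2378⌉ = ⌈41370/2378⌉ − ⌈40385/2378⌉ = 18 − 17 = 1
n=42: ⌈(43·985)/2378⌉ − ⌈(42·985)/2378⌉ = ⌈42355/2378⌉ − ⌈41370/2378⌉ = 18 − 18 = 0
n=43: ⌈(44·985)/2378⌉ − ⌈(43·985)/2378⌉ = ⌈43340/2378⌉ − ⌈42355/2378⌉ = 19 − 18 = 1
n=44: ⌈(45·985)/2378⌉ − ⌈(44·985)/2378⌉ = ⌈44325/2378⌉ − ⌈43340/2378⌉ = 19 − 19 = 0
n=45: ⌈(46·985)/2378⌉ − ⌈(45·985)/2378⌉ = ⌈45310/2378⌉ − ⌈44325/2378⌉ = 20 − 19 = 1
n=46: ⌈(47·985)/2378⌉ − ⌈(46·985)/2378⌉ = ⌈46295/2378⌉ − ⌈45310/2378⌉ = 20 − 20 = 0
n=47: ⌈(48·985)/2378⌉ − ⌈(47·985)/2378⌉ = ⌈47280/2378⌉ − ⌈46295/2378⌉ = 20 − 20 = 0
n=48: ⌈(49·985)/2378⌉ − ⌈(48·985)/2378⌉ = ⌈48265/2378⌉ − ⌈47280/2378⌉ = 21 − 20 = 1
n=49: ⌈(50·985)/2378⌉ − ⌈(49·985)/2378⌉ = ⌈49250/2378⌉ − ⌈48265/2378⌉ = 21 − 21 = 0
n=50: ⌈(51·985)/2378⌉ − ⌈(50·985)/2378⌉ = ⌈50235/2378⌉ − ⌈49250/2378⌉ = 22 − 21 = 1
n=51: ⌈(52·985)/2378⌉ − ⌈(51·985)/2378⌉ = ⌈51220/2378⌉ − ⌈50235/2378⌉ = 22 − 22 = 0
n=52: ⌈(53·985)/2378⌉ − ⌈(52·985)/2378⌉ = ⌈52205/2378⌉ − ⌈51220/2378⌉ = 22 − 22 = 0
n=53: ⌈(54·985)/2378⌉ − ⌈(53·985)/2378⌉ = ⌈53190/2378⌉ − ⌈52205/2378⌉ = 23 − 22 = 1
n=54: ⌈(55·985)/2378⌉ − ⌈(54·985)/2378⌉ = ⌈54175/2378⌉ − ⌈53190/2378⌉ = 23 − 23 = 0
n=55: ⌈(56·985)/2378⌉ − ⌈(55·985)/2378⌉ = ⌈55160/2378⌉ − ⌈54175/2378⌉ = 24 − 23 = 1
n=56: ⌈(57·985)/2378⌉ − ⌈(56·985)/2378⌉ = ⌈56145/2378⌉ − ⌈55160/2378⌉ = 24 − 24 = 0
n=57: ⌈(58·985)/2378⌉ − ⌈(57·985)/2378⌉ = ⌈57130/2378⌉ − ⌈56145/2378⌉ = 25 − 24 = 1
n=58: ⌈(59·985)/2378⌉ − ⌈(58·985)/2378⌉ = ⌈58115/2378⌉ − ⌈57130/2378⌉ = 25 − 25 = 0
n=59: ⌈(60·985)/2378⌉ − ⌈(59·985)/2378⌉ = ⌈59100/2378⌉ − ⌈58115/2378⌉ = 25 − 25 = 0
n=60: ⌈(61·985)/2378⌉ − ⌈(60·985)/2378⌉ = ⌈60085/2378⌉ − ⌈59100/2378⌉ = 26 − 25 = 1
n=61: ⌈(62·985)/2378⌉ − ⌈(61·985)/2378⌉ = ⌈61070/2378⌉ − ⌈60085/2378⌉ = 26 − 26 = 0
n=62: ⌈(63·985)/2378⌉ − ⌈(62·985)/2378⌉ = ⌈62055/2378⌉ − ⌈61070/2378⌉ = 27 − 26 = 1


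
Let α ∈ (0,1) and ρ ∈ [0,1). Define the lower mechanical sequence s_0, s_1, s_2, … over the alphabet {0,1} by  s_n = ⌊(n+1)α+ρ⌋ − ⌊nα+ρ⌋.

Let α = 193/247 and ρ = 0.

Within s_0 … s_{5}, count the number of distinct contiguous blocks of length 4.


3

t_n = ⌊(n·193)/247⌋ for n = 0 … 6:
  n=0…6: ⌊0/247⌋=0 ⌊193/247⌋=0 ⌊386/247⌋=1 ⌊579/247⌋=2 ⌊772/247⌋=3 ⌊965/247⌋=3 ⌊1158/247⌋=4
s_n = t_(n+1) − t_n for n = 0 … 5 gives
prefix = 011101
slide a length-4 window over [0..3] … [2..5] (3 windows); first occurrence of each distinct factor:
  [  0..  3] 0111
  [  1..  4] 1110
  [  2..  5] 1101
distinct factors: {0111, 1101, 1110}
count = 3  (Sturmian bound for length 4 is 5)


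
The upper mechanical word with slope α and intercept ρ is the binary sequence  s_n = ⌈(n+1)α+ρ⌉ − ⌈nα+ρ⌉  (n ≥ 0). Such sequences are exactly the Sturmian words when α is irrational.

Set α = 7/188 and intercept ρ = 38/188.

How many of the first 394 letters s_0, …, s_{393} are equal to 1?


14

#1s = Σ_{n=0}^{393} s_n = Σ_{n=0}^{393} (⌈(n+1)α+ρ⌉ − ⌈nα+ρ⌉)
the sum telescopes: every ⌈nα+ρ⌉ with 0 < n < 394 appears once with + and once with −, leaving ⌈394α+ρ⌉ − ⌈0·α+ρ⌉
394α + ρ = (394·7 + 38) / 188 = 2796/188
ρ = 38/188
⌈2796/188⌉ = 15,  ⌈38/188⌉ = 1
#1s = 15 − 1 = 14


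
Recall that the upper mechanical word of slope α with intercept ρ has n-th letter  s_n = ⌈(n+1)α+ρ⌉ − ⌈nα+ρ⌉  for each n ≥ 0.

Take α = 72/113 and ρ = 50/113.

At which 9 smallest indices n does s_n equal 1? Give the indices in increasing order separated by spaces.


n=0: ⌈122/113⌉−⌈50/113⌉ = 2−1 = 1  ← one
n=1: ⌈194/113⌉−⌈122/113⌉ = 2−2 = 0
n=2: ⌈266/113⌉−⌈194/113⌉ = 3−2 = 1  ← one
n=3: ⌈338/113⌉−⌈266/113⌉ = 3−3 = 0
n=4: ⌈410/113⌉−⌈338/113⌉ = 4−3 = 1  ← one
n=5: ⌈482/113⌉−⌈410/113⌉ = 5−4 = 1  ← one
n=6: ⌈554/113⌉−⌈482/113⌉ = 5−5 = 0
n=7: ⌈626/113⌉−⌈554/113⌉ = 6−5 = 1  ← one
n=8: ⌈698/113⌉−⌈626/113⌉ = 7−6 = 1  ← one
n=9: ⌈770/113⌉−⌈698/113⌉ = 7−7 = 0
n=10: ⌈842/113⌉−⌈770/113⌉ = 8−7 = 1  ← one
n=11: ⌈914/113⌉−⌈842/113⌉ = 9−8 = 1  ← one
n=12: ⌈986/113⌉−⌈914/113⌉ = 9−9 = 0
n=13: ⌈1058/113⌉−⌈986/113⌉ = 10−9 = 1  ← one
positions of the first 9 ones: 0 2 4 5 7 8 10 11 13

0 2 4 5 7 8 10 11 13


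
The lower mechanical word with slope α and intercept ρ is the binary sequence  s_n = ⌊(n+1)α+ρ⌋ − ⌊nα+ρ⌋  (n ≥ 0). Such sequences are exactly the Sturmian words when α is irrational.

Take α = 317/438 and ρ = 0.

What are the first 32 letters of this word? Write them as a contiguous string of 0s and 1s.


01101110110111011101101110110111

n=0: ⌊(1·317)/438⌋ − ⌊(0·317)/438⌋ = ⌊317/438⌋ − ⌊0/438⌋ = 0 − 0 = 0
n=1: ⌊(2·317)/438⌋ − ⌊(1·317)/438⌋ = ⌊634/438⌋ − ⌊317/438⌋ = 1 − 0 = 1
n=2: ⌊(3·317)/438⌋ − ⌊(2·317)/438⌋ = ⌊951/438⌋ − ⌊634/438⌋ = 2 − 1 = 1
n=3: ⌊(4·317)/438⌋ − ⌊(3·317)/438⌋ = ⌊1268/438⌋ − ⌊951/438⌋ = 2 − 2 = 0
n=4: ⌊(5·317)/438⌋ − ⌊(4·317)/438⌋ = ⌊1585/438⌋ − ⌊1268/438⌋ = 3 − 2 = 1
n=5: ⌊(6·317)/438⌋ − ⌊(5·317)/438⌋ = ⌊1902/438⌋ − ⌊1585/438⌋ = 4 − 3 = 1
n=6: ⌊(7·317)/438⌋ − ⌊(6·317)/438⌋ = ⌊2219/438⌋ − ⌊1902/438⌋ = 5 − 4 = 1
n=7: ⌊(8·317)/438⌋ − ⌊(7·317)/438⌋ = ⌊2536/438⌋ − ⌊2219/438⌋ = 5 − 5 = 0
n=8: ⌊(9·317)/438⌋ − ⌊(8·317)/438⌋ = ⌊2853/438⌋ − ⌊2536/438⌋ = 6 − 5 = 1
n=9: ⌊(10·317)/438⌋ − ⌊(9·317)/438⌋ = ⌊3170/438⌋ − ⌊2853/438⌋ = 7 − 6 = 1
n=10: ⌊(11·317)/438⌋ − ⌊(10·317)/438⌋ = ⌊3487/438⌋ − ⌊3170/438⌋ = 7 − 7 = 0
n=11: ⌊(12·317)/438⌋ − ⌊(11·317)/438⌋ = ⌊3804/438⌋ − ⌊3487/438⌋ = 8 − 7 = 1
n=12: ⌊(13·317)/438⌋ − ⌊(12·317)/438⌋ = ⌊4121/438⌋ − ⌊3804/438⌋ = 9 − 8 = 1
n=13: ⌊(14·317)/438⌋ − ⌊(13·317)/438⌋ = ⌊4438/438⌋ − ⌊4121/438⌋ = 10 − 9 = 1
n=14: ⌊(15·317)/438⌋ − ⌊(14·317)/438⌋ = ⌊4755/438⌋ − ⌊4438/438⌋ = 10 − 10 = 0
n=15: ⌊(16·317)/438⌋ − ⌊(15·317)/438⌋ = ⌊5072/438⌋ − ⌊4755/438⌋ = 11 − 10 = 1
n=16: ⌊(17·317)/438⌋ − ⌊(16·317)/438⌋ = ⌊5389/438⌋ − ⌊5072/438⌋ = 12 − 11 = 1
n=17: ⌊(18·317)/438⌋ − ⌊(17·317)/438⌋ = ⌊5706/438⌋ − ⌊5389/438⌋ = 13 − 12 = 1
n=18: ⌊(19·317)/438⌋ − ⌊(18·317)/438⌋ = ⌊6023/438⌋ − ⌊5706/438⌋ = 13 − 13 = 0
n=19: ⌊(20·317)/438⌋ − ⌊(19·317)/438⌋ = ⌊6340/438⌋ − ⌊6023/438⌋ = 14 − 13 = 1
n=20: ⌊(21·317)/438⌋ − ⌊(20·317)/438⌋ = ⌊6657/438⌋ − ⌊6340/438⌋ = 15 − 14 = 1
n=21: ⌊(22·317)/438⌋ − ⌊(21·317)/438⌋ = ⌊6974/438⌋ − ⌊6657/438⌋ = 15 − 15 = 0
n=22: ⌊(23·317)/438⌋ − ⌊(22·317)/438⌋ = ⌊7291/438⌋ − ⌊6974/438⌋ = 16 − 15 = 1
n=23: ⌊(24·317)/438⌋ − ⌊(23·317)/438⌋ = ⌊7608/438⌋ − ⌊7291/438⌋ = 17 − 16 = 1
n=24: ⌊(25·317)/438⌋ − ⌊(24·317)/438⌋ = ⌊7925/438⌋ − ⌊7608/438⌋ = 18 − 17 = 1
n=25: ⌊(26·317)/438⌋ − ⌊(25·317)/438⌋ = ⌊8242/438⌋ − ⌊7925/438⌋ = 18 − 18 = 0
n=26: ⌊(27·317)/438⌋ − ⌊(26·317)/438⌋ = ⌊8559/438⌋ − ⌊8242/438⌋ = 19 − 18 = 1
n=27: ⌊(28·317)/438⌋ − ⌊(27·317)/438⌋ = ⌊8876/438⌋ − ⌊8559/438⌋ = 20 − 19 = 1
n=28: ⌊(29·317)/438⌋ − ⌊(28·317)/438⌋ = ⌊9193/438⌋ − ⌊8876/438⌋ = 20 − 20 = 0
n=29: ⌊(30·317)/438⌋ − ⌊(29·317)/438⌋ = ⌊9510/438⌋ − ⌊9193/438⌋ = 21 − 20 = 1
n=30: ⌊(31·317)/438⌋ − ⌊(30·317)/438⌋ = ⌊9827/438⌋ − ⌊9510/438⌋ = 22 − 21 = 1
n=31: ⌊(32·317)/438⌋ − ⌊(31·317)/438⌋ = ⌊10144/438⌋ − ⌊9827/438⌋ = 23 − 22 = 1


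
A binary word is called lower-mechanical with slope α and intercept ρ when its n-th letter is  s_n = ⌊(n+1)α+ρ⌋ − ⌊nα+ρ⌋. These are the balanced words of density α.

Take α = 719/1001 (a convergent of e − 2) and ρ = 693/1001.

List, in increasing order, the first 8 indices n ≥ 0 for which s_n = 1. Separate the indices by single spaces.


n=0: ⌊1412/1001⌋−⌊693/1001⌋ = 1−0 = 1  ← one
n=1: ⌊2131/1001⌋−⌊1412/1001⌋ = 2−1 = 1  ← one
n=2: ⌊2850/1001⌋−⌊2131/1001⌋ = 2−2 = 0
n=3: ⌊3569/1001⌋−⌊2850/1001⌋ = 3−2 = 1  ← one
n=4: ⌊4288/1001⌋−⌊3569/1001⌋ = 4−3 = 1  ← one
n=5: ⌊5007/1001⌋−⌊4288/1001⌋ = 5−4 = 1  ← one
n=6: ⌊5726/1001⌋−⌊5007/1001⌋ = 5−5 = 0
n=7: ⌊6445/1001⌋−⌊5726/1001⌋ = 6−5 = 1  ← one
n=8: ⌊7164/1001⌋−⌊6445/1001⌋ = 7−6 = 1  ← one
n=9: ⌊7883/1001⌋−⌊7164/1001⌋ = 7−7 = 0
n=10: ⌊8602/1001⌋−⌊7883/1001⌋ = 8−7 = 1  ← one
positions of the first 8 ones: 0 1 3 4 5 7 8 10

0 1 3 4 5 7 8 10


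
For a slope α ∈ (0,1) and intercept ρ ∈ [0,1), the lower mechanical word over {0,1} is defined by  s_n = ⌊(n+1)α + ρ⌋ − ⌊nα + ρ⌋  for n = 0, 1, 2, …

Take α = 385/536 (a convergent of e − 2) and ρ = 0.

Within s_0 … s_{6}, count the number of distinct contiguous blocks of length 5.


3

t_n = ⌊(n·385)/536⌋ for n = 0 … 7:
  n=0…7: ⌊0/536⌋=0 ⌊385/536⌋=0 ⌊770/536⌋=1 ⌊1155/536⌋=2 ⌊1540/536⌋=2 ⌊1925/536⌋=3 ⌊2310/536⌋=4 ⌊2695/536⌋=5
s_n = t_(n+1) − t_n for n = 0 … 6 gives
prefix = 0110111
slide a length-5 window over [0..4] … [2..6] (3 windows); first occurrence of each distinct factor:
  [  0..  4] 01101
  [  1..  5] 11011
  [  2..  6] 10111
distinct factors: {01101, 10111, 11011}
count = 3  (Sturmian bound for length 5 is 6)


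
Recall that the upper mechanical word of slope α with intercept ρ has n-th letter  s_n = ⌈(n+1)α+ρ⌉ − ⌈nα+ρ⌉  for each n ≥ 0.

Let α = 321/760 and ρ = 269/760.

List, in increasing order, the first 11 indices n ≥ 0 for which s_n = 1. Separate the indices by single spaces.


1 3 6 8 11 13 15 18 20 22 25

n=0: ⌈590/760⌉−⌈269/760⌉ = 1−1 = 0
n=1: ⌈911/760⌉−⌈590/760⌉ = 2−1 = 1  ← one
n=2: ⌈1232/760⌉−⌈911/760⌉ = 2−2 = 0
n=3: ⌈1553/760⌉−⌈1232/760⌉ = 3−2 = 1  ← one
n=4: ⌈1874/760⌉−⌈1553/760⌉ = 3−3 = 0
n=5: ⌈2195/760⌉−⌈1874/760⌉ = 3−3 = 0
n=6: ⌈2516/760⌉−⌈2195/760⌉ = 4−3 = 1  ← one
n=7: ⌈2837/760⌉−⌈2516/760⌉ = 4−4 = 0
n=8: ⌈3158/760⌉−⌈2837/760⌉ = 5−4 = 1  ← one
n=9: ⌈3479/760⌉−⌈3158/760⌉ = 5−5 = 0
n=10: ⌈3800/760⌉−⌈3479/760⌉ = 5−5 = 0
n=11: ⌈4121/760⌉−⌈3800/760⌉ = 6−5 = 1  ← one
n=12: ⌈4442/760⌉−⌈4121/760⌉ = 6−6 = 0
n=13: ⌈4763/760⌉−⌈4442/760⌉ = 7−6 = 1  ← one
n=14: ⌈5084/760⌉−⌈4763/760⌉ = 7−7 = 0
n=15: ⌈5405/760⌉−⌈5084/760⌉ = 8−7 = 1  ← one
n=16: ⌈5726/760⌉−⌈5405/760⌉ = 8−8 = 0
n=17: ⌈6047/760⌉−⌈5726/760⌉ = 8−8 = 0
n=18: ⌈6368/760⌉−⌈6047/760⌉ = 9−8 = 1  ← one
n=19: ⌈6689/760⌉−⌈6368/760⌉ = 9−9 = 0
n=20: ⌈7010/760⌉−⌈6689/760⌉ = 10−9 = 1  ← one
n=21: ⌈7331/760⌉−⌈7010/760⌉ = 10−10 = 0
n=22: ⌈7652/760⌉−⌈7331/760⌉ = 11−10 = 1  ← one
n=23: ⌈7973/760⌉−⌈7652/760⌉ = 11−11 = 0
n=24: ⌈8294/760⌉−⌈7973/760⌉ = 11−11 = 0
n=25: ⌈8615/760⌉−⌈8294/760⌉ = 12−11 = 1  ← one
positions of the first 11 ones: 1 3 6 8 11 13 15 18 20 22 25


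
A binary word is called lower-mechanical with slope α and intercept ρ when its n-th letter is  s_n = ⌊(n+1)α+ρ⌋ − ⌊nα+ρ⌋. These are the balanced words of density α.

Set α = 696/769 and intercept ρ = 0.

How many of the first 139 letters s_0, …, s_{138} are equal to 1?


#1s = Σ_{n=0}^{138} s_n = Σ_{n=0}^{138} (⌊(n+1)α+ρ⌋ − ⌊nα+ρ⌋)
the sum telescopes: every ⌊nα+ρ⌋ with 0 < n < 139 appears once with + and once with −, leaving ⌊139α+ρ⌋ − ⌊0·α+ρ⌋
139α + ρ = (139·696) / 769 = 96744/769
ρ = 0/769
⌊96744/769⌋ = 125,  ⌊0/769⌋ = 0
#1s = 125 − 0 = 125

125


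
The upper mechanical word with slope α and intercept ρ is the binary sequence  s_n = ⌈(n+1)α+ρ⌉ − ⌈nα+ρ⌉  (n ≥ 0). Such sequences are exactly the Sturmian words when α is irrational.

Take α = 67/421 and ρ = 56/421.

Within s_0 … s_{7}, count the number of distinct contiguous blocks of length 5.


4

t_n = ⌈(n·67+56)/421⌉ for n = 0 … 8:
  n=0…8: ⌈56/421⌉=1 ⌈123/421⌉=1 ⌈190/421⌉=1 ⌈257/421⌉=1 ⌈324/421⌉=1 ⌈391/421⌉=1 ⌈458/421⌉=2 ⌈525/421⌉=2 ⌈592/421⌉=2
s_n = t_(n+1) − t_n for n = 0 … 7 gives
prefix = 00000100
slide a length-5 window over [0..4] … [3..7] (4 windows); first occurrence of each distinct factor:
  [  0..  4] 00000
  [  1..  5] 00001
  [  2..  6] 00010
  [  3..  7] 00100
distinct factors: {00000, 00001, 00010, 00100}
count = 4  (Sturmian bound for length 5 is 6)


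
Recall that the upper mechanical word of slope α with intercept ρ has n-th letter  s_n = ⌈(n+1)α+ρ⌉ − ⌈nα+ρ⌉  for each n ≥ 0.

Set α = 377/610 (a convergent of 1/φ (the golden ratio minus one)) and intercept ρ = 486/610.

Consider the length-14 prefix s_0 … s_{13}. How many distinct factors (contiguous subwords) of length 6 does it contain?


t_n = ⌈(n·377+486)/610⌉ for n = 0 … 14:
  n=0…9: ⌈486/610⌉=1 ⌈863/610⌉=2 ⌈1240/610⌉=3 ⌈1617/610⌉=3 ⌈1994/610⌉=4 ⌈2371/610⌉=4 ⌈2748/610⌉=5 ⌈3125/610⌉=6 ⌈3502/610⌉=6 ⌈3879/610⌉=7
  n=10…14: ⌈4256/610⌉=7 ⌈4633/610⌉=8 ⌈5010/610⌉=9 ⌈5387/610⌉=9 ⌈5764/610⌉=10
s_n = t_(n+1) − t_n for n = 0 … 13 gives
prefix = 11010110101101
slide a length-6 window over [0..5] … [8..13] (9 windows); first occurrence of each distinct factor:
  [  0..  5] 110101
  [  1..  6] 101011
  [  2..  7] 010110
  [  3..  8] 101101
  [  4..  9] 011010
  (the other 4 windows repeat one of these)
distinct factors: {010110, 011010, 101011, 101101, 110101}
count = 5  (Sturmian bound for length 6 is 7)

5
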